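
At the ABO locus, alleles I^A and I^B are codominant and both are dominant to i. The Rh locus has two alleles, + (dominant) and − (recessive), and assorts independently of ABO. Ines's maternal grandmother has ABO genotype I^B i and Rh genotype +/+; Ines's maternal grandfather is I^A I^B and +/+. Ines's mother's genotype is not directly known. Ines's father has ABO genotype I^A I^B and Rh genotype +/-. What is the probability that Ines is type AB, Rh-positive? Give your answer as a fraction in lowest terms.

Ines's mother's ABO genotype from I^B i × I^A I^B: 1/4 I^A I^B, 1/4 I^A i, 1/4 I^B I^B, 1/4 I^B i.
Crossing each possibility with the father I^A I^B and summing P(type AB): 1/4·1/2 + 1/4·1/4 + 1/4·1/2 + 1/4·1/4 = 3/8.
Similarly for Rh via the mother's Rh distribution: P(Rh+) = 1.
Independent loci: 3/8 × 1 = 3/8.

3/8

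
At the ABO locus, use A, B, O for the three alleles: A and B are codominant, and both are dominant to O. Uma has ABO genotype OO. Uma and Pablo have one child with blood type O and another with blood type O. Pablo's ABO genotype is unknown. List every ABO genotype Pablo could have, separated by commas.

AO, BO, OO

For each candidate genotype of Pablo, check whether crossing it with OO can produce every observed child phenotype.
  AA → possible child types {A} ✗
  AB → possible child types {A, B} ✗
  AO → possible child types {O, A} ✓
  BB → possible child types {B} ✗
  BO → possible child types {O, B} ✓
  OO → possible child types {O} ✓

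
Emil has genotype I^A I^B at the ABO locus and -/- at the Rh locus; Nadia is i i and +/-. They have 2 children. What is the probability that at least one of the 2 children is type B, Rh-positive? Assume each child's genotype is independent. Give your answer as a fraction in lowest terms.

7/16

ABO cross I^A I^B × i i → 1/2 A, 1/2 B.
Rh cross -/- × +/- → 1/2 Rh+, 1/2 Rh-; so P(type B, Rh-positive) = 1/2 × 1/2 = 1/4 per child.
P(none) = (3/4)^2 = 9/16; P(at least one) = 1 − 9/16 = 7/16.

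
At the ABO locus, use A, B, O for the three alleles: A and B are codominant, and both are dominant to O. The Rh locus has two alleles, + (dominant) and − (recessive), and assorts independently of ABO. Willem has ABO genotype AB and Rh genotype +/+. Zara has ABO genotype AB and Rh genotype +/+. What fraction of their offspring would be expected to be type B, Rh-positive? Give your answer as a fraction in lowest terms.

1/4

ABO cross AB × AB → offspring phenotypes: 1/4 A, 1/4 B, 1/2 AB.
Rh cross +/+ × +/+ → 1 Rh+.
Independent loci: P(type B, Rh-positive) = 1/4 × 1 = 1/4.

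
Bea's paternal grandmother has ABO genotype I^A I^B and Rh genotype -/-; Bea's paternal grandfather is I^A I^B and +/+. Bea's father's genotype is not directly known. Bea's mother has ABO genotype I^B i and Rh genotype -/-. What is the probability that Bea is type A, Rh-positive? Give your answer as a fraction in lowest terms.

Bea's father's ABO genotype from I^A I^B × I^A I^B: 1/4 I^A I^A, 1/2 I^A I^B, 1/4 I^B I^B.
Crossing each possibility with the mother I^B i and summing P(type A): 1/4·1/2 + 1/2·1/4 + 1/4·0 = 1/4.
Similarly for Rh via the father's Rh distribution: P(Rh+) = 1/2.
Independent loci: 1/4 × 1/2 = 1/8.

1/8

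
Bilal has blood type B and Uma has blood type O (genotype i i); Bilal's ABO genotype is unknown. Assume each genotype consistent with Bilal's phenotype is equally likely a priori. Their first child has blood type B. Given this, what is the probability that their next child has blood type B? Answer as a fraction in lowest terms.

Possible genotypes: Bilal ∈ {I^B I^B, I^B i}; Uma ∈ {i i}.
Weight each parental genotype pair by prior × P(type-B child):
  I^B I^B × i i: posterior weight 2/3; P(next child type B) = 1.
  I^B i × i i: posterior weight 1/3; P(next child type B) = 1/2.
Weighted sum = 5/6.

5/6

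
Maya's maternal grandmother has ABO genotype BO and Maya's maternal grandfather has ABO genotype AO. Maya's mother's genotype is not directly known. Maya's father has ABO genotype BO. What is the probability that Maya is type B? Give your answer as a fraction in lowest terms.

Maya's mother's ABO genotype from BO × AO: 1/4 AB, 1/4 AO, 1/4 BO, 1/4 OO.
Crossing each possibility with the father BO and summing P(type B): 1/4·1/2 + 1/4·1/4 + 1/4·3/4 + 1/4·1/2 = 1/2.

1/2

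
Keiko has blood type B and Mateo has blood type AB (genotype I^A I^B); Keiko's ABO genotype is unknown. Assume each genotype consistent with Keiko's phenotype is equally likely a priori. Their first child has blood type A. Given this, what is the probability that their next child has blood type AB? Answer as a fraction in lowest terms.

Possible genotypes: Keiko ∈ {I^B I^B, I^B i}; Mateo ∈ {I^A I^B}.
Weight each parental genotype pair by prior × P(type-A child):
  I^B i × I^A I^B: posterior weight 1; P(next child type AB) = 1/4.
Weighted sum = 1/4.

1/4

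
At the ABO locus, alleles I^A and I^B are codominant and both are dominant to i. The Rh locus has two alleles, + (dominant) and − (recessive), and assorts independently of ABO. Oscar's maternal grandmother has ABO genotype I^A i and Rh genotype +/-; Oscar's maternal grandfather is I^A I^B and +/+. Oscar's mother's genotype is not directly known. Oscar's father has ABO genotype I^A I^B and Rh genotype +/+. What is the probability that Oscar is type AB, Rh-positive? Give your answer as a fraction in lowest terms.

Oscar's mother's ABO genotype from I^A i × I^A I^B: 1/4 I^A I^A, 1/4 I^A I^B, 1/4 I^A i, 1/4 I^B i.
Crossing each possibility with the father I^A I^B and summing P(type AB): 1/4·1/2 + 1/4·1/2 + 1/4·1/4 + 1/4·1/4 = 3/8.
Similarly for Rh via the mother's Rh distribution: P(Rh+) = 1.
Independent loci: 3/8 × 1 = 3/8.

3/8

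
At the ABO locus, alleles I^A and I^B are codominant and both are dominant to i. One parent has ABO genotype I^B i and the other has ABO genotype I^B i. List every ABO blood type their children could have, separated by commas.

Gametes from I^B i × I^B i give offspring ABO genotypes I^B I^B, I^B i, i i, i.e. phenotypes O, B.

O, B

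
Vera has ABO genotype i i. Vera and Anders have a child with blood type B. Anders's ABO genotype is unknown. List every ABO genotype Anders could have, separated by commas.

I^A I^B, I^B I^B, I^B i

For each candidate genotype of Anders, check whether crossing it with i i can produce every observed child phenotype.
  I^A I^A → possible child types {A} ✗
  I^A I^B → possible child types {A, B} ✓
  I^A i → possible child types {O, A} ✗
  I^B I^B → possible child types {B} ✓
  I^B i → possible child types {O, B} ✓
  i i → possible child types {O} ✗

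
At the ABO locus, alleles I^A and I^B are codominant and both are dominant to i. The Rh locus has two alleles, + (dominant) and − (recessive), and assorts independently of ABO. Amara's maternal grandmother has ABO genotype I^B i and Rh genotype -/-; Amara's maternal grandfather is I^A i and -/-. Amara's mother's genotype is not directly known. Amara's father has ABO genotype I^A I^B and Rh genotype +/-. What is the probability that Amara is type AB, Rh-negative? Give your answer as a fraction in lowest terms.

1/8

Amara's mother's ABO genotype from I^B i × I^A i: 1/4 I^A I^B, 1/4 I^A i, 1/4 I^B i, 1/4 i i.
Crossing each possibility with the father I^A I^B and summing P(type AB): 1/4·1/2 + 1/4·1/4 + 1/4·1/4 + 1/4·0 = 1/4.
Similarly for Rh via the mother's Rh distribution: P(Rh-) = 1/2.
Independent loci: 1/4 × 1/2 = 1/8.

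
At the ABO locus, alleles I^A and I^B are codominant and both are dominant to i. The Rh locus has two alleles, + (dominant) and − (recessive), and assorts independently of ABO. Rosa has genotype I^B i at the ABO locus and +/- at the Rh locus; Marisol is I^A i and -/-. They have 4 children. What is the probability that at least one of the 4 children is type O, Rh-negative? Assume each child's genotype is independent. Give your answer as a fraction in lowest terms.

ABO cross I^B i × I^A i → 1/4 O, 1/4 A, 1/4 B, 1/4 AB.
Rh cross +/- × -/- → 1/2 Rh+, 1/2 Rh-; so P(type O, Rh-negative) = 1/4 × 1/2 = 1/8 per child.
P(none) = (7/8)^4 = 2401/4096; P(at least one) = 1 − 2401/4096 = 1695/4096.

1695/4096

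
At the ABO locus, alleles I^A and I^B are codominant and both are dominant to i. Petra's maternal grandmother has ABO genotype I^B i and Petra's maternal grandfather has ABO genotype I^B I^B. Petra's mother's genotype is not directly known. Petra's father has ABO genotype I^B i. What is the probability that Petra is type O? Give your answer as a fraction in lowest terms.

1/8

Petra's mother's ABO genotype from I^B i × I^B I^B: 1/2 I^B I^B, 1/2 I^B i.
Crossing each possibility with the father I^B i and summing P(type O): 1/2·0 + 1/2·1/4 = 1/8.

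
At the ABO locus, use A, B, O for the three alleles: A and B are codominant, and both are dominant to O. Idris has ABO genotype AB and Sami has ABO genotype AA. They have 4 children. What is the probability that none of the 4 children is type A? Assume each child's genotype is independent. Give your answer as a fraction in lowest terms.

ABO cross AB × AA → 1/2 A, 1/2 AB.
So P(type A) = 1/2 per child.
P(not type A) = 1/2 for one child; (1/2)^4 = 1/16.

1/16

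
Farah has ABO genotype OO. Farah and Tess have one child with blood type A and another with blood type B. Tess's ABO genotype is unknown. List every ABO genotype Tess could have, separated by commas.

AB

For each candidate genotype of Tess, check whether crossing it with OO can produce every observed child phenotype.
  AA → possible child types {A} ✗
  AB → possible child types {A, B} ✓
  AO → possible child types {O, A} ✗
  BB → possible child types {B} ✗
  BO → possible child types {O, B} ✗
  OO → possible child types {O} ✗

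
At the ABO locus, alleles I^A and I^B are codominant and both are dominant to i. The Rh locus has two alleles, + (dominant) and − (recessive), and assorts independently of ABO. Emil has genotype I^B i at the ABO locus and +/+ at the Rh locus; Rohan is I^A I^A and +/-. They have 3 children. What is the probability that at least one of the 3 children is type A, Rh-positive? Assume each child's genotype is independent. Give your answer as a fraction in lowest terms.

ABO cross I^B i × I^A I^A → 1/2 A, 1/2 AB.
Rh cross +/+ × +/- → 1 Rh+; so P(type A, Rh-positive) = 1/2 × 1 = 1/2 per child.
P(none) = (1/2)^3 = 1/8; P(at least one) = 1 − 1/8 = 7/8.

7/8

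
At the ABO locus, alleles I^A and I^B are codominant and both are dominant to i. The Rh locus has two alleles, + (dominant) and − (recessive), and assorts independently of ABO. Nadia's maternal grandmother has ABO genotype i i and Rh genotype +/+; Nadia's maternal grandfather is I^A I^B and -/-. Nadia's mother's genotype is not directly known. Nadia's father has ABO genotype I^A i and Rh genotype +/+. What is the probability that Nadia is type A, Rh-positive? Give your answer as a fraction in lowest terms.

Nadia's mother's ABO genotype from i i × I^A I^B: 1/2 I^A i, 1/2 I^B i.
Crossing each possibility with the father I^A i and summing P(type A): 1/2·3/4 + 1/2·1/4 = 1/2.
Similarly for Rh via the mother's Rh distribution: P(Rh+) = 1.
Independent loci: 1/2 × 1 = 1/2.

1/2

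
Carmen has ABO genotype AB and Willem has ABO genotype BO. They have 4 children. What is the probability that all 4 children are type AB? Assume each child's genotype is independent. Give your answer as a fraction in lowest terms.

1/256

ABO cross AB × BO → 1/4 A, 1/2 B, 1/4 AB.
So P(type AB) = 1/4 per child.
All 4 independent: (1/4)^4 = 1/256.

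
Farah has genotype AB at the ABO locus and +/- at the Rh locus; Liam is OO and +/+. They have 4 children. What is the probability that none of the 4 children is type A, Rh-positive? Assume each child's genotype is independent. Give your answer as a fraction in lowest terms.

1/16

ABO cross AB × OO → 1/2 A, 1/2 B.
Rh cross +/- × +/+ → 1 Rh+; so P(type A, Rh-positive) = 1/2 × 1 = 1/2 per child.
P(not type A, Rh-positive) = 1/2 for one child; (1/2)^4 = 1/16.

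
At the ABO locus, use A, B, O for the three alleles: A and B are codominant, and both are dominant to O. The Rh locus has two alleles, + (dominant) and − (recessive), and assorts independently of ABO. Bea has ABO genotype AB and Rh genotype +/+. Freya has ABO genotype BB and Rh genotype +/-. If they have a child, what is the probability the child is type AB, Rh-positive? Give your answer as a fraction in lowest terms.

1/2

ABO cross AB × BB → offspring phenotypes: 1/2 B, 1/2 AB.
Rh cross +/+ × +/- → 1 Rh+.
Independent loci: P(type AB, Rh-positive) = 1/2 × 1 = 1/2.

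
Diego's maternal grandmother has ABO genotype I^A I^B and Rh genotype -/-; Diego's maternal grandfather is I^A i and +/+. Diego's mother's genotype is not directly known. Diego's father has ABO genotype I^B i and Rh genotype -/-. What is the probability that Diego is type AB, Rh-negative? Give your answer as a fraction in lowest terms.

Diego's mother's ABO genotype from I^A I^B × I^A i: 1/4 I^A I^A, 1/4 I^A I^B, 1/4 I^A i, 1/4 I^B i.
Crossing each possibility with the father I^B i and summing P(type AB): 1/4·1/2 + 1/4·1/4 + 1/4·1/4 + 1/4·0 = 1/4.
Similarly for Rh via the mother's Rh distribution: P(Rh-) = 1/2.
Independent loci: 1/4 × 1/2 = 1/8.

1/8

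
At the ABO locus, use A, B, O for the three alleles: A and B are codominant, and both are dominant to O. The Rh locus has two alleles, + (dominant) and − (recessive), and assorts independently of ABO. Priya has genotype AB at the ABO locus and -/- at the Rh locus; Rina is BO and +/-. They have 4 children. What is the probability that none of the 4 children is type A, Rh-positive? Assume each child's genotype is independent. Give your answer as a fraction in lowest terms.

ABO cross AB × BO → 1/4 A, 1/2 B, 1/4 AB.
Rh cross -/- × +/- → 1/2 Rh+, 1/2 Rh-; so P(type A, Rh-positive) = 1/4 × 1/2 = 1/8 per child.
P(not type A, Rh-positive) = 7/8 for one child; (7/8)^4 = 2401/4096.

2401/4096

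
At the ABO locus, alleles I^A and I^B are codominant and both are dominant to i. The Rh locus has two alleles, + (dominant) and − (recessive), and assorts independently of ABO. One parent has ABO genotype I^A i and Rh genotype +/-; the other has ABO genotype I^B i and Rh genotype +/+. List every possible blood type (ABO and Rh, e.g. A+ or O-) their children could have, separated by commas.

Gametes from I^A i × I^B i give offspring ABO genotypes I^A I^B, I^A i, I^B i, i i, i.e. phenotypes O, A, B, AB.
Rh cross +/- × +/+ → phenotypes Rh+.
Combining independently: O+, A+, B+, AB+.

O+, A+, B+, AB+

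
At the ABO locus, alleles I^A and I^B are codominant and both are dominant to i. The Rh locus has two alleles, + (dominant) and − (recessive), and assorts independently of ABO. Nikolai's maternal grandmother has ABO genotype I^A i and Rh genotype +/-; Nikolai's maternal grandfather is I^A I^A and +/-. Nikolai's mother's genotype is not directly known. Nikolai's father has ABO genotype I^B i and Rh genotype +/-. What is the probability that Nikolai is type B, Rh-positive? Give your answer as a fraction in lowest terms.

3/32

Nikolai's mother's ABO genotype from I^A i × I^A I^A: 1/2 I^A I^A, 1/2 I^A i.
Crossing each possibility with the father I^B i and summing P(type B): 1/2·0 + 1/2·1/4 = 1/8.
Similarly for Rh via the mother's Rh distribution: P(Rh+) = 3/4.
Independent loci: 1/8 × 3/4 = 3/32.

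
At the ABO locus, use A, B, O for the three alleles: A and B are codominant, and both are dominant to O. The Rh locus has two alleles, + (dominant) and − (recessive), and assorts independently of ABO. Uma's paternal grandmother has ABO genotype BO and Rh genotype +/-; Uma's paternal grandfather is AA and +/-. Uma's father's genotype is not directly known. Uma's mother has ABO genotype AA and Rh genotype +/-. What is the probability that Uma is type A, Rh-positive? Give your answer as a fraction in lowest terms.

9/16

Uma's father's ABO genotype from BO × AA: 1/2 AB, 1/2 AO.
Crossing each possibility with the mother AA and summing P(type A): 1/2·1/2 + 1/2·1 = 3/4.
Similarly for Rh via the father's Rh distribution: P(Rh+) = 3/4.
Independent loci: 3/4 × 3/4 = 9/16.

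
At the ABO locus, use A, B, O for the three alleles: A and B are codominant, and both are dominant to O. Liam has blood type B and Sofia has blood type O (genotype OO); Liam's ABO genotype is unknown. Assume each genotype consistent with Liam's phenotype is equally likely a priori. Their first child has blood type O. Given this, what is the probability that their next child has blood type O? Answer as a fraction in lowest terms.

1/2

Possible genotypes: Liam ∈ {BB, BO}; Sofia ∈ {OO}.
Weight each parental genotype pair by prior × P(type-O child):
  BO × OO: posterior weight 1; P(next child type O) = 1/2.
Weighted sum = 1/2.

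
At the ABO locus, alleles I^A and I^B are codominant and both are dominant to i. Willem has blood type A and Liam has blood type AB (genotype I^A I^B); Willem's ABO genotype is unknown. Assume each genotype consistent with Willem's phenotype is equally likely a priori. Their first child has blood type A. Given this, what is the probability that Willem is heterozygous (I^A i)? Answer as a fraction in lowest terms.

Possible genotypes: Willem ∈ {I^A I^A, I^A i}; Liam ∈ {I^A I^B}.
Weight each parental genotype pair by prior × P(type-A child):
  I^A I^A × I^A I^B: posterior weight 1/2.
  I^A i × I^A I^B: posterior weight 1/2.
Sum the posterior weight over pairs where Willem is I^A i: 1/2.

1/2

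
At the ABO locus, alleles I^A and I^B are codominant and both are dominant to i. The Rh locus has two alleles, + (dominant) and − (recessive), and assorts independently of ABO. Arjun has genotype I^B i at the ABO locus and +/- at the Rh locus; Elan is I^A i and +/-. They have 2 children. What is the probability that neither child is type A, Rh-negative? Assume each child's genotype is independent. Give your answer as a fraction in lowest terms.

225/256

ABO cross I^B i × I^A i → 1/4 O, 1/4 A, 1/4 B, 1/4 AB.
Rh cross +/- × +/- → 3/4 Rh+, 1/4 Rh-; so P(type A, Rh-negative) = 1/4 × 1/4 = 1/16 per child.
P(not type A, Rh-negative) = 15/16 for one child; (15/16)^2 = 225/256.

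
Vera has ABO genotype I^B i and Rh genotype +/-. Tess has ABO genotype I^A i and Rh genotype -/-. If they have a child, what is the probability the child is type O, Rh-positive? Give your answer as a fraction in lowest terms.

ABO cross I^B i × I^A i → offspring phenotypes: 1/4 O, 1/4 A, 1/4 B, 1/4 AB.
Rh cross +/- × -/- → 1/2 Rh+, 1/2 Rh-.
Independent loci: P(type O, Rh-positive) = 1/4 × 1/2 = 1/8.

1/8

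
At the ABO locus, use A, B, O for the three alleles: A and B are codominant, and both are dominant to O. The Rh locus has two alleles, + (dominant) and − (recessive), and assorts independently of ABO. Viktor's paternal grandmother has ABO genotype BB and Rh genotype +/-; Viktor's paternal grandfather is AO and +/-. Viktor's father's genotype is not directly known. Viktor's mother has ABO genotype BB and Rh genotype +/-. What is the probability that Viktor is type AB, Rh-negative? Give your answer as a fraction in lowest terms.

1/16

Viktor's father's ABO genotype from BB × AO: 1/2 AB, 1/2 BO.
Crossing each possibility with the mother BB and summing P(type AB): 1/2·1/2 + 1/2·0 = 1/4.
Similarly for Rh via the father's Rh distribution: P(Rh-) = 1/4.
Independent loci: 1/4 × 1/4 = 1/16.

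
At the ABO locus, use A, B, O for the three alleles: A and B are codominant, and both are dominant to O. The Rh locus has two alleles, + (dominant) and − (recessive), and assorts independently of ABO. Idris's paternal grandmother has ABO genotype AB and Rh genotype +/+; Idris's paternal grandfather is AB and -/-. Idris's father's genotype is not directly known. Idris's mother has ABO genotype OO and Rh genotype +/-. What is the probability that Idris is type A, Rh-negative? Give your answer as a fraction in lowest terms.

Idris's father's ABO genotype from AB × AB: 1/4 AA, 1/2 AB, 1/4 BB.
Crossing each possibility with the mother OO and summing P(type A): 1/4·1 + 1/2·1/2 + 1/4·0 = 1/2.
Similarly for Rh via the father's Rh distribution: P(Rh-) = 1/4.
Independent loci: 1/2 × 1/4 = 1/8.

1/8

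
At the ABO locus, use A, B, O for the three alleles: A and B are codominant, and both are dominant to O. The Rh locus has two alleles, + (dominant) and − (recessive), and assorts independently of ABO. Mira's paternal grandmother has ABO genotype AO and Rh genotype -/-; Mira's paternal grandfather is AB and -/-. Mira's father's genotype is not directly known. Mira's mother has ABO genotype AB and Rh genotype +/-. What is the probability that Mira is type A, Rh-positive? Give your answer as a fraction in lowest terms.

Mira's father's ABO genotype from AO × AB: 1/4 AA, 1/4 AB, 1/4 AO, 1/4 BO.
Crossing each possibility with the mother AB and summing P(type A): 1/4·1/2 + 1/4·1/4 + 1/4·1/2 + 1/4·1/4 = 3/8.
Similarly for Rh via the father's Rh distribution: P(Rh+) = 1/2.
Independent loci: 3/8 × 1/2 = 3/16.

3/16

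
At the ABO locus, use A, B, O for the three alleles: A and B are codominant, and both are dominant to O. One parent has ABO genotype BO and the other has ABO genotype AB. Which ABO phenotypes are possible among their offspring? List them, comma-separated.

Gametes from BO × AB give offspring ABO genotypes AB, AO, BB, BO, i.e. phenotypes A, B, AB.

A, B, AB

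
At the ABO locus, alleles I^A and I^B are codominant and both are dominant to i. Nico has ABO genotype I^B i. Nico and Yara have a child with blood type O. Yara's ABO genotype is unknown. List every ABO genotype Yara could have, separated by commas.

I^A i, I^B i, i i

For each candidate genotype of Yara, check whether crossing it with I^B i can produce every observed child phenotype.
  I^A I^A → possible child types {A, AB} ✗
  I^A I^B → possible child types {A, B, AB} ✗
  I^A i → possible child types {O, A, B, AB} ✓
  I^B I^B → possible child types {B} ✗
  I^B i → possible child types {O, B} ✓
  i i → possible child types {O, B} ✓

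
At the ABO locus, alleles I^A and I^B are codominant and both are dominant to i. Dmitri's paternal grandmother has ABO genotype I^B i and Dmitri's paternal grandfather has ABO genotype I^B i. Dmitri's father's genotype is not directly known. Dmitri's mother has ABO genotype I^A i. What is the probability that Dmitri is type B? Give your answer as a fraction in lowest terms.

Dmitri's father's ABO genotype from I^B i × I^B i: 1/4 I^B I^B, 1/2 I^B i, 1/4 i i.
Crossing each possibility with the mother I^A i and summing P(type B): 1/4·1/2 + 1/2·1/4 + 1/4·0 = 1/4.

1/4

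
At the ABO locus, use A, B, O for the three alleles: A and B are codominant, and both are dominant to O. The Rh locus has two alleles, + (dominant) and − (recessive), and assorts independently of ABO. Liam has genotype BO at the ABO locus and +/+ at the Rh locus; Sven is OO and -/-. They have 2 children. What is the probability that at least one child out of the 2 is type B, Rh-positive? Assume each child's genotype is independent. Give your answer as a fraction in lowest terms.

ABO cross BO × OO → 1/2 O, 1/2 B.
Rh cross +/+ × -/- → 1 Rh+; so P(type B, Rh-positive) = 1/2 × 1 = 1/2 per child.
P(none) = (1/2)^2 = 1/4; P(at least one) = 1 − 1/4 = 3/4.

3/4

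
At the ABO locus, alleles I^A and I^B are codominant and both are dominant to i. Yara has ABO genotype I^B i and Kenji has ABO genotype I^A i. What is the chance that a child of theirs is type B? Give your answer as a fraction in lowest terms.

1/4

ABO cross I^B i × I^A i → offspring phenotypes: 1/4 O, 1/4 A, 1/4 B, 1/4 AB.
So P(type B) = 1/4.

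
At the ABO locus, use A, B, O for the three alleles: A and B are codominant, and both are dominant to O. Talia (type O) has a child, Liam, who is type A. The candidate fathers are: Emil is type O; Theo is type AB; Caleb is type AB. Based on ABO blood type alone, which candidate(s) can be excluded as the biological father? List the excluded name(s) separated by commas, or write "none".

A candidate is excluded only if no genotype consistent with his phenotype could produce a type A child with a type O mother.
Emil (type O): no genotype consistent with that phenotype can produce a type-A child with a type-O mother.

Emil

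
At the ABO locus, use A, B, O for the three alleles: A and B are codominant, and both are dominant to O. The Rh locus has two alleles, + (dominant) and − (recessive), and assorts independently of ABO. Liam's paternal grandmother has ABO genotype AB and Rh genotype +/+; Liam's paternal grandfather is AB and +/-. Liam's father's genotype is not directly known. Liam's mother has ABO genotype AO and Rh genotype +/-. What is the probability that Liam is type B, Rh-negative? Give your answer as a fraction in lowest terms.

1/32

Liam's father's ABO genotype from AB × AB: 1/4 AA, 1/2 AB, 1/4 BB.
Crossing each possibility with the mother AO and summing P(type B): 1/4·0 + 1/2·1/4 + 1/4·1/2 = 1/4.
Similarly for Rh via the father's Rh distribution: P(Rh-) = 1/8.
Independent loci: 1/4 × 1/8 = 1/32.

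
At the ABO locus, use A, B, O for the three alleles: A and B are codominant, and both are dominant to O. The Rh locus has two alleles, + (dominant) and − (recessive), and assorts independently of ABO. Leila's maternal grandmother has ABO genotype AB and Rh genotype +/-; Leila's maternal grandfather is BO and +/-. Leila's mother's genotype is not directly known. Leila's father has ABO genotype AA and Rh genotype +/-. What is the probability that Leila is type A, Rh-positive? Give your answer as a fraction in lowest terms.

Leila's mother's ABO genotype from AB × BO: 1/4 AB, 1/4 AO, 1/4 BB, 1/4 BO.
Crossing each possibility with the father AA and summing P(type A): 1/4·1/2 + 1/4·1 + 1/4·0 + 1/4·1/2 = 1/2.
Similarly for Rh via the mother's Rh distribution: P(Rh+) = 3/4.
Independent loci: 1/2 × 3/4 = 3/8.

3/8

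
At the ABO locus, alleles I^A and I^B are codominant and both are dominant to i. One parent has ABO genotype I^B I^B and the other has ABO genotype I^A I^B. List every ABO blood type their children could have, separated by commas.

B, AB

Gametes from I^B I^B × I^A I^B give offspring ABO genotypes I^A I^B, I^B I^B, i.e. phenotypes B, AB.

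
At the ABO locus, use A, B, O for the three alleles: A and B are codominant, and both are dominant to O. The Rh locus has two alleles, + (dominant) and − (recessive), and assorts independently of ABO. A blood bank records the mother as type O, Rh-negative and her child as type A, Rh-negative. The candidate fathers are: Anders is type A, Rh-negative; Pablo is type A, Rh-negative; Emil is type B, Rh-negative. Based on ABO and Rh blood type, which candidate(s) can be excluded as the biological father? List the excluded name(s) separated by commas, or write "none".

A candidate is excluded only if no genotype consistent with his phenotype could produce a type A, Rh-negative child with a type O, Rh-negative mother.
Emil (type B, Rh-): no genotype consistent with that phenotype can produce a type-A Rh- child with a type-O mother.

Emil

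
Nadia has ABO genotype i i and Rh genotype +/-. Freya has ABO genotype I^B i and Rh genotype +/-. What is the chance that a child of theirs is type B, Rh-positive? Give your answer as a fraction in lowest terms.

3/8

ABO cross i i × I^B i → offspring phenotypes: 1/2 O, 1/2 B.
Rh cross +/- × +/- → 3/4 Rh+, 1/4 Rh-.
Independent loci: P(type B, Rh-positive) = 1/2 × 3/4 = 3/8.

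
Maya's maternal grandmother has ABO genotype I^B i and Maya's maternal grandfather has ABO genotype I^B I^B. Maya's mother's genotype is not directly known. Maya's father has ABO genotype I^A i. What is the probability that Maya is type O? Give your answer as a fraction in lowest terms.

1/8

Maya's mother's ABO genotype from I^B i × I^B I^B: 1/2 I^B I^B, 1/2 I^B i.
Crossing each possibility with the father I^A i and summing P(type O): 1/2·0 + 1/2·1/4 = 1/8.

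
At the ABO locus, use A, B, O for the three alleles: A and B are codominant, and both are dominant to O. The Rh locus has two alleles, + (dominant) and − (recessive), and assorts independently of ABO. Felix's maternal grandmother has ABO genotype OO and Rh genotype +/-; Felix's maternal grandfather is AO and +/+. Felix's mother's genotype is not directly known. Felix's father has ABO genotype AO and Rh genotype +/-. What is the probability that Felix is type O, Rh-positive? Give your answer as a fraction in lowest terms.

Felix's mother's ABO genotype from OO × AO: 1/2 AO, 1/2 OO.
Crossing each possibility with the father AO and summing P(type O): 1/2·1/4 + 1/2·1/2 = 3/8.
Similarly for Rh via the mother's Rh distribution: P(Rh+) = 7/8.
Independent loci: 3/8 × 7/8 = 21/64.

21/64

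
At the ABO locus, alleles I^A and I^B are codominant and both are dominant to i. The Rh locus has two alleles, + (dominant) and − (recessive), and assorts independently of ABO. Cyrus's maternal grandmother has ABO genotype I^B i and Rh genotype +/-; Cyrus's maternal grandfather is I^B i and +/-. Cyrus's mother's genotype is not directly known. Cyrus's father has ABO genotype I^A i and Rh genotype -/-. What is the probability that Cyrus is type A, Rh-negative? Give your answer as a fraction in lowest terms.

1/8

Cyrus's mother's ABO genotype from I^B i × I^B i: 1/4 I^B I^B, 1/2 I^B i, 1/4 i i.
Crossing each possibility with the father I^A i and summing P(type A): 1/4·0 + 1/2·1/4 + 1/4·1/2 = 1/4.
Similarly for Rh via the mother's Rh distribution: P(Rh-) = 1/2.
Independent loci: 1/4 × 1/2 = 1/8.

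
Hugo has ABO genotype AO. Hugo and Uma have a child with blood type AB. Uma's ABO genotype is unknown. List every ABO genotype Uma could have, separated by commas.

AB, BB, BO

For each candidate genotype of Uma, check whether crossing it with AO can produce every observed child phenotype.
  AA → possible child types {A} ✗
  AB → possible child types {A, B, AB} ✓
  AO → possible child types {O, A} ✗
  BB → possible child types {B, AB} ✓
  BO → possible child types {O, A, B, AB} ✓
  OO → possible child types {O, A} ✗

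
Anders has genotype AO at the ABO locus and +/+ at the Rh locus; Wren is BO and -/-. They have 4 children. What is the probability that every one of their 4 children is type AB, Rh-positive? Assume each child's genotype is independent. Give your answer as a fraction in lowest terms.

ABO cross AO × BO → 1/4 O, 1/4 A, 1/4 B, 1/4 AB.
Rh cross +/+ × -/- → 1 Rh+; so P(type AB, Rh-positive) = 1/4 × 1 = 1/4 per child.
All 4 independent: (1/4)^4 = 1/256.

1/256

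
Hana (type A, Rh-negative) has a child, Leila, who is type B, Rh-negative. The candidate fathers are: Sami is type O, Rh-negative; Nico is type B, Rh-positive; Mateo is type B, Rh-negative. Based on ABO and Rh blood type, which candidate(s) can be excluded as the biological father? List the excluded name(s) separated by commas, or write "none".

A candidate is excluded only if no genotype consistent with his phenotype could produce a type B, Rh-negative child with a type A, Rh-negative mother.
Sami (type O, Rh-): no genotype consistent with that phenotype can produce a type-B Rh- child with a type-A mother.

Sami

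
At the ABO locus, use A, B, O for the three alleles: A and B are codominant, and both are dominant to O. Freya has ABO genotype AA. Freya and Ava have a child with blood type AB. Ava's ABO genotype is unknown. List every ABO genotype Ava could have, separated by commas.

AB, BB, BO

For each candidate genotype of Ava, check whether crossing it with AA can produce every observed child phenotype.
  AA → possible child types {A} ✗
  AB → possible child types {A, AB} ✓
  AO → possible child types {A} ✗
  BB → possible child types {AB} ✓
  BO → possible child types {A, AB} ✓
  OO → possible child types {A} ✗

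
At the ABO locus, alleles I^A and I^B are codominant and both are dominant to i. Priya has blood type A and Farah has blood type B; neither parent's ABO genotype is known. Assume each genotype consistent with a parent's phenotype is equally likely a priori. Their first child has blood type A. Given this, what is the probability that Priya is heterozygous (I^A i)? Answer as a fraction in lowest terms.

1/3

Possible genotypes: Priya ∈ {I^A I^A, I^A i}; Farah ∈ {I^B I^B, I^B i}.
Weight each parental genotype pair by prior × P(type-A child):
  I^A I^A × I^B i: posterior weight 2/3.
  I^A i × I^B i: posterior weight 1/3.
Sum the posterior weight over pairs where Priya is I^A i: 1/3.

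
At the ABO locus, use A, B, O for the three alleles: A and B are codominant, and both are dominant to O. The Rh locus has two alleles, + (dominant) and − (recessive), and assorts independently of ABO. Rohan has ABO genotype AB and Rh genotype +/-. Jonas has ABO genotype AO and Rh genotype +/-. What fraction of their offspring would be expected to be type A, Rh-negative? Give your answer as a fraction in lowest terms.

1/8

ABO cross AB × AO → offspring phenotypes: 1/2 A, 1/4 B, 1/4 AB.
Rh cross +/- × +/- → 3/4 Rh+, 1/4 Rh-.
Independent loci: P(type A, Rh-negative) = 1/2 × 1/4 = 1/8.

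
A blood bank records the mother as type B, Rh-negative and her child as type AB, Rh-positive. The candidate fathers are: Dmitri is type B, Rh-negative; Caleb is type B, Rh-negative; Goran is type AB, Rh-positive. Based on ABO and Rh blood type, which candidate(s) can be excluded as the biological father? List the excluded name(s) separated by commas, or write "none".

Dmitri, Caleb

A candidate is excluded only if no genotype consistent with his phenotype could produce a type AB, Rh-positive child with a type B, Rh-negative mother.
Dmitri (type B, Rh-): no genotype consistent with that phenotype can produce a type-AB Rh+ child with a type-B mother.
Caleb (type B, Rh-): no genotype consistent with that phenotype can produce a type-AB Rh+ child with a type-B mother.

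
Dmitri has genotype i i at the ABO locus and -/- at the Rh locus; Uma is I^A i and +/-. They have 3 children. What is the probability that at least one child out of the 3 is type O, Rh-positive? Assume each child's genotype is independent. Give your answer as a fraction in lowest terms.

37/64

ABO cross i i × I^A i → 1/2 O, 1/2 A.
Rh cross -/- × +/- → 1/2 Rh+, 1/2 Rh-; so P(type O, Rh-positive) = 1/2 × 1/2 = 1/4 per child.
P(none) = (3/4)^3 = 27/64; P(at least one) = 1 − 27/64 = 37/64.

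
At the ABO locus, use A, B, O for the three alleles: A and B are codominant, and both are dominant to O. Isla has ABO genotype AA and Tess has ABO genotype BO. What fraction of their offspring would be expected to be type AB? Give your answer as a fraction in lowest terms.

ABO cross AA × BO → offspring phenotypes: 1/2 A, 1/2 AB.
So P(type AB) = 1/2.

1/2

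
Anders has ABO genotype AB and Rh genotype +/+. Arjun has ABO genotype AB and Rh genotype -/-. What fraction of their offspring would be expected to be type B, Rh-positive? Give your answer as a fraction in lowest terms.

1/4

ABO cross AB × AB → offspring phenotypes: 1/4 A, 1/4 B, 1/2 AB.
Rh cross +/+ × -/- → 1 Rh+.
Independent loci: P(type B, Rh-positive) = 1/4 × 1 = 1/4.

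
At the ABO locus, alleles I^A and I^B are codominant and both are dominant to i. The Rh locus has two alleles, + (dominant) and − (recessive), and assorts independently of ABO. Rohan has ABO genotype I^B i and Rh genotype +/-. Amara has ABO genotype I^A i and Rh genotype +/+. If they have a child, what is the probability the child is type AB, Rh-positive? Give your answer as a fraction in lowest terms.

1/4

ABO cross I^B i × I^A i → offspring phenotypes: 1/4 O, 1/4 A, 1/4 B, 1/4 AB.
Rh cross +/- × +/+ → 1 Rh+.
Independent loci: P(type AB, Rh-positive) = 1/4 × 1 = 1/4.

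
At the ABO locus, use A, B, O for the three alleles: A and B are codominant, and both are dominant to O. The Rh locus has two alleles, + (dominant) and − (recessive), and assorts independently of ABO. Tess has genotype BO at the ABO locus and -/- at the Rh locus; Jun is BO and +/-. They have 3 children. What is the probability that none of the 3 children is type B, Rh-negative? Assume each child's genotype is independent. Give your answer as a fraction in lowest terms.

125/512

ABO cross BO × BO → 1/4 O, 3/4 B.
Rh cross -/- × +/- → 1/2 Rh+, 1/2 Rh-; so P(type B, Rh-negative) = 3/4 × 1/2 = 3/8 per child.
P(not type B, Rh-negative) = 5/8 for one child; (5/8)^3 = 125/512.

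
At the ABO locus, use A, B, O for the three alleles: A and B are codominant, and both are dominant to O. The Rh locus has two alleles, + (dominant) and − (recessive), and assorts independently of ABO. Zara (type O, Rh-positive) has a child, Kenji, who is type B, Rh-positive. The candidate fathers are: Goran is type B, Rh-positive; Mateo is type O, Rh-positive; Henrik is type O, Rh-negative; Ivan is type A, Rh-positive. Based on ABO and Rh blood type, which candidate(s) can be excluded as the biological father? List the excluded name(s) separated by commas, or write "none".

Mateo, Henrik, Ivan

A candidate is excluded only if no genotype consistent with his phenotype could produce a type B, Rh-positive child with a type O, Rh-positive mother.
Mateo (type O, Rh+): no genotype consistent with that phenotype can produce a type-B Rh+ child with a type-O mother.
Henrik (type O, Rh-): no genotype consistent with that phenotype can produce a type-B Rh+ child with a type-O mother.
Ivan (type A, Rh+): no genotype consistent with that phenotype can produce a type-B Rh+ child with a type-O mother.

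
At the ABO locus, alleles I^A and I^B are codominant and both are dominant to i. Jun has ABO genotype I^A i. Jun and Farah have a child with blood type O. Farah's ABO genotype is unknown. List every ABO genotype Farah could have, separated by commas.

I^A i, I^B i, i i

For each candidate genotype of Farah, check whether crossing it with I^A i can produce every observed child phenotype.
  I^A I^A → possible child types {A} ✗
  I^A I^B → possible child types {A, B, AB} ✗
  I^A i → possible child types {O, A} ✓
  I^B I^B → possible child types {B, AB} ✗
  I^B i → possible child types {O, A, B, AB} ✓
  i i → possible child types {O, A} ✓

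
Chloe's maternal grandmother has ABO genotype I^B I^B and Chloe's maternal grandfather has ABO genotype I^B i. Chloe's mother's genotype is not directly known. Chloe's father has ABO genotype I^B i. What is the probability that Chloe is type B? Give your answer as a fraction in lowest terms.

Chloe's mother's ABO genotype from I^B I^B × I^B i: 1/2 I^B I^B, 1/2 I^B i.
Crossing each possibility with the father I^B i and summing P(type B): 1/2·1 + 1/2·3/4 = 7/8.

7/8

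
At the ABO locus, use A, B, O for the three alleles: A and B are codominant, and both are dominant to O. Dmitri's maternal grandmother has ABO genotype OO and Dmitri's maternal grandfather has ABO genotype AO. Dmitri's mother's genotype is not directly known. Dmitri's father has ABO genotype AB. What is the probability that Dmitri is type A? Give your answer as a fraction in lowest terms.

Dmitri's mother's ABO genotype from OO × AO: 1/2 AO, 1/2 OO.
Crossing each possibility with the father AB and summing P(type A): 1/2·1/2 + 1/2·1/2 = 1/2.

1/2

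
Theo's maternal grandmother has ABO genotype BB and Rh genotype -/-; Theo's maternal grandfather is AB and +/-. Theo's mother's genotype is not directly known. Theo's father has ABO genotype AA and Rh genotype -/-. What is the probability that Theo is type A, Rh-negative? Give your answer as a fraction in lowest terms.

3/16

Theo's mother's ABO genotype from BB × AB: 1/2 AB, 1/2 BB.
Crossing each possibility with the father AA and summing P(type A): 1/2·1/2 + 1/2·0 = 1/4.
Similarly for Rh via the mother's Rh distribution: P(Rh-) = 3/4.
Independent loci: 1/4 × 3/4 = 3/16.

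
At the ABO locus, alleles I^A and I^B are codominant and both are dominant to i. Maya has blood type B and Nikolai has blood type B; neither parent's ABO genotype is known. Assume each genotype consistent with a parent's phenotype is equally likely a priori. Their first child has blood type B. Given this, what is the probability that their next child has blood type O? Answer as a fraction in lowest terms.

1/20

Possible genotypes: Maya ∈ {I^B I^B, I^B i}; Nikolai ∈ {I^B I^B, I^B i}.
Weight each parental genotype pair by prior × P(type-B child):
  I^B I^B × I^B I^B: posterior weight 4/15; P(next child type O) = 0.
  I^B I^B × I^B i: posterior weight 4/15; P(next child type O) = 0.
  I^B i × I^B I^B: posterior weight 4/15; P(next child type O) = 0.
  I^B i × I^B i: posterior weight 1/5; P(next child type O) = 1/4.
Weighted sum = 1/20.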